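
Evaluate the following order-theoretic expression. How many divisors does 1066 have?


Divisors of 1066: [1, 2, 13, 26, 41, 82, 533, 1066]
Count: 8


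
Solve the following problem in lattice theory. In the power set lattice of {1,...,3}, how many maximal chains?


A maximal chain goes from the minimum element to a maximal element via cover relations.
Counting all min-to-max paths in the cover graph.
Total maximal chains: 6


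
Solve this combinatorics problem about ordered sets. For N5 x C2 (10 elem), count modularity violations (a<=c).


Modular law: if a <= c then a v (b ^ c) = (a v b) ^ c.
Check all triples (a,b,c) with a <= c among 10 elements.
  e.g. a=(a,0), b=(c,0), c=(b,0): lhs=(a,0) != rhs=(b,0)
  e.g. a=(a,0), b=(c,1), c=(b,0): lhs=(a,0) != rhs=(b,0)
Total violating triples: 6


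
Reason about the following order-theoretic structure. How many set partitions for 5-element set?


B(n) = number of set partitions of an n-element set.
B(n) satisfies the recurrence: B(n+1) = sum_k C(n,k)*B(k).
B(5) = 52


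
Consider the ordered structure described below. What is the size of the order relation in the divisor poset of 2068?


The order relation is {(a,b) : a <= b}, reflexive so it includes (a,a).
Examples: (1,1), (1,1034), (1,11), (1,188), (1,2), ...
Total ordered pairs: 54


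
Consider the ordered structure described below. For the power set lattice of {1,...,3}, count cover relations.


A cover relation a -< b holds when a < b with no c strictly between.
Cover relations:
  {} -< {1}
  {} -< {2}
  {} -< {3}
  {1} -< {1,2}
  {1} -< {1,3}
  {2} -< {1,2}
  {2} -< {2,3}
  {3} -< {1,3}
  ...4 more
Total: 12


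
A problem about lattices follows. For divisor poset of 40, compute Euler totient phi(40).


phi(n) = n * prod_{p|n} (1 - 1/p).
Prime divisors of 40: [2, 5]
phi(40) = 40 * (1 - 1/2) * (1 - 1/5)
phi(40) = 16


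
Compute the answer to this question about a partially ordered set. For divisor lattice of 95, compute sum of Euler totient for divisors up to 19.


Divisors of 95 up to 19: [1, 5, 19]
phi values: [1, 4, 18]
Sum = 23


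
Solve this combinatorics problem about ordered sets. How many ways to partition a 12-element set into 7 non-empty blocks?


S(n,k) = k*S(n-1,k) + S(n-1,k-1).
S(11,7) = 63987, S(11,6) = 179487
S(12,7) = 7*63987 + 179487 = 447909 + 179487
S(12,7) = 627396


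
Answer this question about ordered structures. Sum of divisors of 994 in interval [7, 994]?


Interval [7,994] in divisors of 994: [7, 14, 497, 994]
Sum = 1512


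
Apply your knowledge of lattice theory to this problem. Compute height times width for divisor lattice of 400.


Height = length of longest chain minus 1; width = size of largest antichain.
A maximum chain: 1 | 5 | 25 | 50 | 100 | 200 | 400  (height 6).
A maximum antichain: {4, 10, 25}  (width 3).
Product = 6 * 3 = 18


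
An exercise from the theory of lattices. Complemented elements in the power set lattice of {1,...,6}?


An element a is complemented if some b has a meet b = bottom, a join b = top.
every subset A has complement S\A, so all elements are complemented.
Complemented elements: {}, {1}, {2}, {3}, {4}, {5}, ... (58 more)
Count: 64


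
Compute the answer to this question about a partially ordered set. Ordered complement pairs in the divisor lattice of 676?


Complement pair (a,b): a meet b = bottom, a join b = top.
Here: gcd(a,b)=1 and lcm(a,b)=676, i.e. a*b=676 with a,b coprime.
Pairs found: (1,676), (4,169), (169,4), (676,1)
Total ordered pairs: 4


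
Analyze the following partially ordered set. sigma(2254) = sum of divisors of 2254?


sigma(n) = sum of divisors.
Divisors of 2254: [1, 2, 7, 14, 23, 46, 49, 98, 161, 322, 1127, 2254]
Sum = 4104


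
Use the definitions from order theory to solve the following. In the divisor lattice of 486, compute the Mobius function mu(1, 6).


In a divisor lattice, mu(a,b) = mu(b/a) where mu is the classical Mobius function.
b/a = 6/1 = 6
Prime factorization of 6: primes [2, 3]
6 is squarefree with 2 prime factor(s), so mu(6) = (-1)^2 = 1


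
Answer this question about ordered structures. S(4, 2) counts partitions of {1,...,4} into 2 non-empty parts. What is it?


S(n,k) = k*S(n-1,k) + S(n-1,k-1).
S(3,2) = 3, S(3,1) = 1
S(4,2) = 2*3 + 1 = 6 + 1
S(4,2) = 7


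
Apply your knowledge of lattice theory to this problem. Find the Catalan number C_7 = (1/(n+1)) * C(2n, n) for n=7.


C(n) = C(2n, n) / (n+1).
C(14, 7) = 3432
C(7) = 3432 / 8 = 429


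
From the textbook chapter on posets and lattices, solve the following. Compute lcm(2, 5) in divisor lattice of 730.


In a divisor lattice, join = lcm (least common multiple).
gcd(2,5) = 1
lcm(2,5) = 2*5/gcd = 10/1 = 10


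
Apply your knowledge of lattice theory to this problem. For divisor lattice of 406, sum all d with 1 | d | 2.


Interval [1,2] in divisors of 406: [1, 2]
Sum = 3


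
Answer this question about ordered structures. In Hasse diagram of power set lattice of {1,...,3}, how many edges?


A cover relation a -< b holds when a < b with no c strictly between.
Cover relations:
  {} -< {1}
  {} -< {2}
  {} -< {3}
  {1} -< {1,2}
  {1} -< {1,3}
  {2} -< {1,2}
  {2} -< {2,3}
  {3} -< {1,3}
  ...4 more
Total: 12


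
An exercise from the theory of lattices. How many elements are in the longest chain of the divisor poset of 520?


A chain is a totally ordered subset; we count the number of elements in a maximum chain.
Compute, for each element x, the size of the longest chain ending at x:
  1: 1
  2: 2
  5: 2
  13: 2
  4: 3
  8: 4
  ...
A maximum chain: 1 < 2 < 4 < 8 < 40 < 520
Number of elements in the longest chain: 6


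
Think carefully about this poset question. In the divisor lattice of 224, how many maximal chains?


A maximal chain goes from the minimum element to a maximal element via cover relations.
Counting all min-to-max paths in the cover graph.
Total maximal chains: 6


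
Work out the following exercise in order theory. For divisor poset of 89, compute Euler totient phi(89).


phi(n) = n * prod_{p|n} (1 - 1/p).
Prime divisors of 89: [89]
phi(89) = 89 * (1 - 1/89)
phi(89) = 88


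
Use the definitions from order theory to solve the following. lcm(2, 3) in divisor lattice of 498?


Join=lcm.
gcd(2,3)=1
lcm=6


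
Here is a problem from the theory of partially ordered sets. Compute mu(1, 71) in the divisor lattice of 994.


In a divisor lattice, mu(a,b) = mu(b/a) where mu is the classical Mobius function.
b/a = 71/1 = 71
Prime factorization of 71: primes [71]
71 is squarefree with 1 prime factor(s), so mu(71) = (-1)^1 = -1


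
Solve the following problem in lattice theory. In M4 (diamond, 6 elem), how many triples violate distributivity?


Distributive law: a ^ (b v c) = (a ^ b) v (a ^ c).
Check all 6^3 = 216 ordered triples (a,b,c).
  e.g. a=a1, b=a2, c=a3: lhs=a1 != rhs=0
  e.g. a=a1, b=a2, c=a4: lhs=a1 != rhs=0
Total violating triples: 24


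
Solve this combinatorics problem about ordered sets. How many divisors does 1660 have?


Divisors of 1660: [1, 2, 4, 5, 10, 20, 83, 166, 332, 415, 830, 1660]
Count: 12


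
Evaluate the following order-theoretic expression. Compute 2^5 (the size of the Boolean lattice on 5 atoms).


Power set = 2^n.
2^5 = 32


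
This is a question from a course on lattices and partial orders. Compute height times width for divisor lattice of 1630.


Height = length of longest chain minus 1; width = size of largest antichain.
A maximum chain: 1 | 163 | 815 | 1630  (height 3).
A maximum antichain: {2, 5, 163}  (width 3).
Product = 3 * 3 = 9


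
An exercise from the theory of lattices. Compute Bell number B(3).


B(n) = number of set partitions of an n-element set.
B(n) satisfies the recurrence: B(n+1) = sum_k C(n,k)*B(k).
B(3) = 5


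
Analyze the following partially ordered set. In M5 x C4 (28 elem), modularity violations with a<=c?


Modular law: if a <= c then a v (b ^ c) = (a v b) ^ c.
Check all triples (a,b,c) with a <= c among 28 elements.
This lattice is modular (diamonds M_m and their chain-products are modular).
Total violating triples: 0


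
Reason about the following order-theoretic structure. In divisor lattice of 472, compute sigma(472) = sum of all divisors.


sigma(n) = sum of divisors.
Divisors of 472: [1, 2, 4, 8, 59, 118, 236, 472]
Sum = 900


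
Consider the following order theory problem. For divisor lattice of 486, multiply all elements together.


Divisors of 486: [1, 2, 3, 6, 9, 18, 27, 54, 81, 162, 243, 486]
Product = n^(d(n)/2) = 486^(12/2)
Product = 13177032454057536


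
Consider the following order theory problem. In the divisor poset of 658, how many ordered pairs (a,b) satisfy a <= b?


The order relation is {(a,b) : a <= b}, reflexive so it includes (a,a).
Examples: (1,1), (1,14), (1,2), (1,329), (1,47), ...
Total ordered pairs: 27


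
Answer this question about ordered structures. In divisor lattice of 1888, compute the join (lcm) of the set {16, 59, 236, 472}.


In a divisor lattice, join = lcm (least common multiple).
Compute lcm iteratively: start with first element, then lcm(current, next).
Elements: [16, 59, 236, 472]
lcm(16,59) = 944
lcm(944,236) = 944
lcm(944,472) = 944
Final lcm = 944


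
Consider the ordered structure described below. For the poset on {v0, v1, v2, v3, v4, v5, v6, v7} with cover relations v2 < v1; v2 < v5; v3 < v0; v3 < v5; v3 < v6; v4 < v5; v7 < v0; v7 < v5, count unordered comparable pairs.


A comparable pair {a,b} has a < b or b < a in the order.
Count unordered pairs where one element is strictly below the other.
Examples: {v0,v3}, {v0,v7}, {v1,v2}, {v2,v5}, ...
Total comparable pairs: 8


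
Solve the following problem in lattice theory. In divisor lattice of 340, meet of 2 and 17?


In a divisor lattice, meet = gcd (greatest common divisor).
By Euclidean algorithm or factoring: gcd(2,17) = 1


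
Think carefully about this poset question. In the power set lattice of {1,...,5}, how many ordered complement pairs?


Complement pair (a,b): a meet b = bottom, a join b = top.
Here: A intersect B = {} and A union B = {1,...,5}.
Pairs found: ({},{1,2,3,4,5}), ({1},{2,3,4,5}), ({2},{1,3,4,5}), ({3},{1,2,4,5}), ... (28 more)
Total ordered pairs: 32


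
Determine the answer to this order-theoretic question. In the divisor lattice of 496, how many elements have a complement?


An element a is complemented if some b has a meet b = bottom, a join b = top.
a is complemented iff gcd(a, n/a)=1, i.e. a is a unitary divisor of 496.
Complemented elements: 1, 16, 31, 496
Count: 4


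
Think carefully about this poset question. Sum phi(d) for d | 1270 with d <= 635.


Divisors of 1270 up to 635: [1, 2, 5, 10, 127, 254, 635]
phi values: [1, 1, 4, 4, 126, 126, 504]
Sum = 766


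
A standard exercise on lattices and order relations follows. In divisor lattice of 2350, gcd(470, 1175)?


Meet=gcd.
gcd(470,1175)=235


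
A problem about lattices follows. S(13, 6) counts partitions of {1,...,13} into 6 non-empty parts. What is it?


S(n,k) = k*S(n-1,k) + S(n-1,k-1).
S(12,6) = 1323652, S(12,5) = 1379400
S(13,6) = 6*1323652 + 1379400 = 7941912 + 1379400
S(13,6) = 9321312


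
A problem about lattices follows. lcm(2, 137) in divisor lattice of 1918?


Join=lcm.
gcd(2,137)=1
lcm=274


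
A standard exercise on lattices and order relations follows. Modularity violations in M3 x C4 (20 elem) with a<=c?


Modular law: if a <= c then a v (b ^ c) = (a v b) ^ c.
Check all triples (a,b,c) with a <= c among 20 elements.
This lattice is modular (diamonds M_m and their chain-products are modular).
Total violating triples: 0


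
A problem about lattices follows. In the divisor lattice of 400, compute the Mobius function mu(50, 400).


In a divisor lattice, mu(a,b) = mu(b/a) where mu is the classical Mobius function.
b/a = 400/50 = 8
Prime factorization of 8: primes [2]
8 is not squarefree, so mu(8) = 0


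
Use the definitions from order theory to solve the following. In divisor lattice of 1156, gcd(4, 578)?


Meet=gcd.
gcd(4,578)=2


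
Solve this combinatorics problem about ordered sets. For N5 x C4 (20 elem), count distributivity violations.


Distributive law: a ^ (b v c) = (a ^ b) v (a ^ c).
Check all 20^3 = 8000 ordered triples (a,b,c).
  e.g. a=(b,0), b=(a,0), c=(c,0): lhs=(b,0) != rhs=(a,0)
  e.g. a=(b,0), b=(a,0), c=(c,1): lhs=(b,0) != rhs=(a,0)
Total violating triples: 128


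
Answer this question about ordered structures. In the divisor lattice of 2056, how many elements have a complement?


An element a is complemented if some b has a meet b = bottom, a join b = top.
a is complemented iff gcd(a, n/a)=1, i.e. a is a unitary divisor of 2056.
Complemented elements: 1, 8, 257, 2056
Count: 4


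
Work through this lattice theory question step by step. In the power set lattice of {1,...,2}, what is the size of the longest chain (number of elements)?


A chain is a totally ordered subset; we count the number of elements in a maximum chain.
Compute, for each element x, the size of the longest chain ending at x:
  {}: 1
  {1}: 2
  {2}: 2
  {1,2}: 3
A maximum chain: {} < {1} < {1,2}
Number of elements in the longest chain: 3


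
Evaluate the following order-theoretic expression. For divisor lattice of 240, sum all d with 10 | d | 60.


Interval [10,60] in divisors of 240: [10, 20, 30, 60]
Sum = 120


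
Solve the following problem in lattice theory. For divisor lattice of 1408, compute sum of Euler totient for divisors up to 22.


Divisors of 1408 up to 22: [1, 2, 4, 8, 11, 16, 22]
phi values: [1, 1, 2, 4, 10, 8, 10]
Sum = 36


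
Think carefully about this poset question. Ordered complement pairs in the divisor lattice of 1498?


Complement pair (a,b): a meet b = bottom, a join b = top.
Here: gcd(a,b)=1 and lcm(a,b)=1498, i.e. a*b=1498 with a,b coprime.
Pairs found: (1,1498), (2,749), (7,214), (14,107), ... (4 more)
Total ordered pairs: 8


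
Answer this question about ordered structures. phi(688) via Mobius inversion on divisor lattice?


phi(n) = n * prod_{p|n} (1 - 1/p).
Prime divisors of 688: [2, 43]
phi(688) = 688 * (1 - 1/2) * (1 - 1/43)
phi(688) = 336


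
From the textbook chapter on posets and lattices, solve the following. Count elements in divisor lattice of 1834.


Divisors of 1834: [1, 2, 7, 14, 131, 262, 917, 1834]
Count: 8


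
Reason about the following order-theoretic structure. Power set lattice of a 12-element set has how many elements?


Power set = 2^n.
2^12 = 4096


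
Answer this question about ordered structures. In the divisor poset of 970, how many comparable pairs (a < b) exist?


A comparable pair {a,b} has a < b or b < a in the order.
Count unordered pairs where one element is strictly below the other.
Examples: {1,2}, {1,5}, {1,10}, {1,97}, ...
Total comparable pairs: 19


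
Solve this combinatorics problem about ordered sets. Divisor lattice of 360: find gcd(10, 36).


In a divisor lattice, meet = gcd (greatest common divisor).
By Euclidean algorithm or factoring: gcd(10,36) = 2


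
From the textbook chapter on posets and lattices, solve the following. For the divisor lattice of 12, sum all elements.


sigma(n) = sum of divisors.
Divisors of 12: [1, 2, 3, 4, 6, 12]
Sum = 28


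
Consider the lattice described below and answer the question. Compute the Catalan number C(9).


C(n) = C(2n, n) / (n+1).
C(18, 9) = 48620
C(9) = 48620 / 10 = 4862


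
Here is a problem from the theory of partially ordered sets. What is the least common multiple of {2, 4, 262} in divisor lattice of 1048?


In a divisor lattice, join = lcm (least common multiple).
Compute lcm iteratively: start with first element, then lcm(current, next).
Elements: [2, 4, 262]
lcm(2,4) = 4
lcm(4,262) = 524
Final lcm = 524


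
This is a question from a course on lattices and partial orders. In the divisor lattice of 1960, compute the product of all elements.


Divisors of 1960: [1, 2, 4, 5, 7, 8, 10, 14, 20, 28, 35, 40, 49, 56, 70, 98, 140, 196, 245, 280, 392, 490, 980, 1960]
Product = n^(d(n)/2) = 1960^(24/2)
Product = 3214199700417740936751087616000000000000


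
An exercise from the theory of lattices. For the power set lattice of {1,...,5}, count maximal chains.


A maximal chain goes from the minimum element to a maximal element via cover relations.
Counting all min-to-max paths in the cover graph.
Total maximal chains: 120


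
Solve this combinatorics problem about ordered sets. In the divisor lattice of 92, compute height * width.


Height = length of longest chain minus 1; width = size of largest antichain.
A maximum chain: 1 | 23 | 46 | 92  (height 3).
A maximum antichain: {2, 23}  (width 2).
Product = 3 * 2 = 6


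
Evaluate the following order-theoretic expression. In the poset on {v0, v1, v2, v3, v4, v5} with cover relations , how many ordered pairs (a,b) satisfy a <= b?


The order relation is {(a,b) : a <= b}, reflexive so it includes (a,a).
Examples: (v0,v0), (v1,v1), (v2,v2), (v3,v3), (v4,v4), ...
Total ordered pairs: 6


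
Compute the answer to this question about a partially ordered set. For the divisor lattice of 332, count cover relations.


A cover relation a -< b holds when a < b with no c strictly between.
Cover relations:
  1 -< 2
  1 -< 83
  2 -< 4
  2 -< 166
  4 -< 332
  83 -< 166
  166 -< 332
Total: 7


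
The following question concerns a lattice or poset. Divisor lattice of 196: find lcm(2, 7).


In a divisor lattice, join = lcm (least common multiple).
gcd(2,7) = 1
lcm(2,7) = 2*7/gcd = 14/1 = 14


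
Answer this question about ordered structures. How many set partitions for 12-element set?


B(n) = number of set partitions of an n-element set.
B(n) satisfies the recurrence: B(n+1) = sum_k C(n,k)*B(k).
B(12) = 4213597


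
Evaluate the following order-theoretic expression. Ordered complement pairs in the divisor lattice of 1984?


Complement pair (a,b): a meet b = bottom, a join b = top.
Here: gcd(a,b)=1 and lcm(a,b)=1984, i.e. a*b=1984 with a,b coprime.
Pairs found: (1,1984), (31,64), (64,31), (1984,1)
Total ordered pairs: 4


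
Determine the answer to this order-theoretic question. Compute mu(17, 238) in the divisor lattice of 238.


In a divisor lattice, mu(a,b) = mu(b/a) where mu is the classical Mobius function.
b/a = 238/17 = 14
Prime factorization of 14: primes [2, 7]
14 is squarefree with 2 prime factor(s), so mu(14) = (-1)^2 = 1


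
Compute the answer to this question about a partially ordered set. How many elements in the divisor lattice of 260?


Divisors of 260: [1, 2, 4, 5, 10, 13, 20, 26, 52, 65, 130, 260]
Count: 12


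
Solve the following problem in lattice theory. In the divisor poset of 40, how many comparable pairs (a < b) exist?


A comparable pair {a,b} has a < b or b < a in the order.
Count unordered pairs where one element is strictly below the other.
Examples: {1,2}, {1,4}, {1,5}, {1,8}, ...
Total comparable pairs: 22


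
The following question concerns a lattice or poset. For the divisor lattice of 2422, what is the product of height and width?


Height = length of longest chain minus 1; width = size of largest antichain.
A maximum chain: 1 | 173 | 1211 | 2422  (height 3).
A maximum antichain: {2, 7, 173}  (width 3).
Product = 3 * 3 = 9


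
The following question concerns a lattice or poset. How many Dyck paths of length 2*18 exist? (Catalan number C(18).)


C(n) = C(2n, n) / (n+1).
C(36, 18) = 9075135300
C(18) = 9075135300 / 19 = 477638700


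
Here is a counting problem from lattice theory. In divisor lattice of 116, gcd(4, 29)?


Meet=gcd.
gcd(4,29)=1


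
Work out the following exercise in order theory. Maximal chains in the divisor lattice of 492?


A maximal chain goes from the minimum element to a maximal element via cover relations.
Counting all min-to-max paths in the cover graph.
Total maximal chains: 12


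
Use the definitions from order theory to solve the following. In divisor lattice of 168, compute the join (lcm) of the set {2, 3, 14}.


In a divisor lattice, join = lcm (least common multiple).
Compute lcm iteratively: start with first element, then lcm(current, next).
Elements: [2, 3, 14]
lcm(2,3) = 6
lcm(6,14) = 42
Final lcm = 42


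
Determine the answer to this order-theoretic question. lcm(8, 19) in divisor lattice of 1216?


Join=lcm.
gcd(8,19)=1
lcm=152


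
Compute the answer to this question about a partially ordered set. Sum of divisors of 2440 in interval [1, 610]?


Interval [1,610] in divisors of 2440: [1, 2, 5, 10, 61, 122, 305, 610]
Sum = 1116


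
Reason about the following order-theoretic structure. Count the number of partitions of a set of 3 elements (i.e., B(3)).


B(n) = number of set partitions of an n-element set.
B(n) satisfies the recurrence: B(n+1) = sum_k C(n,k)*B(k).
B(3) = 5


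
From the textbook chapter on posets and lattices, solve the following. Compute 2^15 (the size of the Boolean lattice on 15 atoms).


Power set = 2^n.
2^15 = 32768


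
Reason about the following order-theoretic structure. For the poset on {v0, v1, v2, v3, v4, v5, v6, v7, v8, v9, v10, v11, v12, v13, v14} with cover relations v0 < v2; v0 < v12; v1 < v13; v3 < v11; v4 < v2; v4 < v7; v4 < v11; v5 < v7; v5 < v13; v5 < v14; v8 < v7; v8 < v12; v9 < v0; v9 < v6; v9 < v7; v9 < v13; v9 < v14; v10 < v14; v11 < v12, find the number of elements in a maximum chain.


A chain is a totally ordered subset; we count the number of elements in a maximum chain.
Compute, for each element x, the size of the longest chain ending at x:
  v1: 1
  v3: 1
  v4: 1
  v5: 1
  v8: 1
  v9: 1
  ...
A maximum chain: v9 < v0 < v2
Number of elements in the longest chain: 3


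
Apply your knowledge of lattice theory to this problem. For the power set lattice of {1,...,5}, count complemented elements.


An element a is complemented if some b has a meet b = bottom, a join b = top.
every subset A has complement S\A, so all elements are complemented.
Complemented elements: {}, {1}, {2}, {3}, {4}, {5}, ... (26 more)
Count: 32


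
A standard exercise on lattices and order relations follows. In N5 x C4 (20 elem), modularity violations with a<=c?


Modular law: if a <= c then a v (b ^ c) = (a v b) ^ c.
Check all triples (a,b,c) with a <= c among 20 elements.
  e.g. a=(a,0), b=(c,0), c=(b,0): lhs=(a,0) != rhs=(b,0)
  e.g. a=(a,0), b=(c,1), c=(b,0): lhs=(a,0) != rhs=(b,0)
Total violating triples: 40


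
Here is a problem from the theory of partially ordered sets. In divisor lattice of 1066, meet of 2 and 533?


In a divisor lattice, meet = gcd (greatest common divisor).
By Euclidean algorithm or factoring: gcd(2,533) = 1


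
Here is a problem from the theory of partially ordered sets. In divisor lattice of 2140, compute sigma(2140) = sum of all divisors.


sigma(n) = sum of divisors.
Divisors of 2140: [1, 2, 4, 5, 10, 20, 107, 214, 428, 535, 1070, 2140]
Sum = 4536


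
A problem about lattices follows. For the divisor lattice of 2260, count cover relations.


A cover relation a -< b holds when a < b with no c strictly between.
Cover relations:
  1 -< 2
  1 -< 5
  1 -< 113
  2 -< 4
  2 -< 10
  2 -< 226
  4 -< 20
  4 -< 452
  ...12 more
Total: 20


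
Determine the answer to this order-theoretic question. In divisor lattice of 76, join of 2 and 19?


In a divisor lattice, join = lcm (least common multiple).
gcd(2,19) = 1
lcm(2,19) = 2*19/gcd = 38/1 = 38


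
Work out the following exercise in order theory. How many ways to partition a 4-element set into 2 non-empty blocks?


S(n,k) = k*S(n-1,k) + S(n-1,k-1).
S(3,2) = 3, S(3,1) = 1
S(4,2) = 2*3 + 1 = 6 + 1
S(4,2) = 7


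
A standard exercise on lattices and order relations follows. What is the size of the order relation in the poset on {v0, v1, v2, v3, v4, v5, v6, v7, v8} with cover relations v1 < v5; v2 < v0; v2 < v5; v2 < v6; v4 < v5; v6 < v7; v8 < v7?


The order relation is {(a,b) : a <= b}, reflexive so it includes (a,a).
Examples: (v0,v0), (v1,v1), (v1,v5), (v2,v0), (v2,v2), ...
Total ordered pairs: 17


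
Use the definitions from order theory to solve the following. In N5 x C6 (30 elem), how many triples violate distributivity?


Distributive law: a ^ (b v c) = (a ^ b) v (a ^ c).
Check all 30^3 = 27000 ordered triples (a,b,c).
  e.g. a=(b,0), b=(a,0), c=(c,0): lhs=(b,0) != rhs=(a,0)
  e.g. a=(b,0), b=(a,0), c=(c,1): lhs=(b,0) != rhs=(a,0)
Total violating triples: 432


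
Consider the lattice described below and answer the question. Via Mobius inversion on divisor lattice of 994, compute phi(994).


phi(n) = n * prod_{p|n} (1 - 1/p).
Prime divisors of 994: [2, 7, 71]
phi(994) = 994 * (1 - 1/2) * (1 - 1/7) * (1 - 1/71)
phi(994) = 420


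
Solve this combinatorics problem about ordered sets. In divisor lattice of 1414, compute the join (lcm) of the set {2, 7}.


In a divisor lattice, join = lcm (least common multiple).
Compute lcm iteratively: start with first element, then lcm(current, next).
Elements: [2, 7]
lcm(2,7) = 14
Final lcm = 14


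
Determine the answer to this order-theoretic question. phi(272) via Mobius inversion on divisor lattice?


phi(n) = n * prod_{p|n} (1 - 1/p).
Prime divisors of 272: [2, 17]
phi(272) = 272 * (1 - 1/2) * (1 - 1/17)
phi(272) = 128


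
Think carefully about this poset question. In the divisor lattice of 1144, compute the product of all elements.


Divisors of 1144: [1, 2, 4, 8, 11, 13, 22, 26, 44, 52, 88, 104, 143, 286, 572, 1144]
Product = n^(d(n)/2) = 1144^(16/2)
Product = 2933649302161070453948416


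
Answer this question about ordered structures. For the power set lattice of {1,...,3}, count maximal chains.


A maximal chain goes from the minimum element to a maximal element via cover relations.
Counting all min-to-max paths in the cover graph.
Total maximal chains: 6


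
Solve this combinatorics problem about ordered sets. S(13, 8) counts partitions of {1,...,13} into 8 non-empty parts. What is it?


S(n,k) = k*S(n-1,k) + S(n-1,k-1).
S(12,8) = 159027, S(12,7) = 627396
S(13,8) = 8*159027 + 627396 = 1272216 + 627396
S(13,8) = 1899612


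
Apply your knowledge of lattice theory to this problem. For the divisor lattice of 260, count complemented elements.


An element a is complemented if some b has a meet b = bottom, a join b = top.
a is complemented iff gcd(a, n/a)=1, i.e. a is a unitary divisor of 260.
Complemented elements: 1, 4, 5, 13, 20, 52, ... (2 more)
Count: 8


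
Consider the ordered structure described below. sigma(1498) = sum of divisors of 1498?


sigma(n) = sum of divisors.
Divisors of 1498: [1, 2, 7, 14, 107, 214, 749, 1498]
Sum = 2592


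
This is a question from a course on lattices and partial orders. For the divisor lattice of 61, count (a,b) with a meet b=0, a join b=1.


Complement pair (a,b): a meet b = bottom, a join b = top.
Here: gcd(a,b)=1 and lcm(a,b)=61, i.e. a*b=61 with a,b coprime.
Pairs found: (1,61), (61,1)
Total ordered pairs: 2


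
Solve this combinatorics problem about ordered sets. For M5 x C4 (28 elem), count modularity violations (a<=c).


Modular law: if a <= c then a v (b ^ c) = (a v b) ^ c.
Check all triples (a,b,c) with a <= c among 28 elements.
This lattice is modular (diamonds M_m and their chain-products are modular).
Total violating triples: 0


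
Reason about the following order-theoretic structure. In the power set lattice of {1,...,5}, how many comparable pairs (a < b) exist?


A comparable pair {a,b} has a < b or b < a in the order.
Count unordered pairs where one element is strictly below the other.
Examples: {{},{1}}, {{},{2}}, {{},{3}}, {{},{4}}, ...
Total comparable pairs: 211


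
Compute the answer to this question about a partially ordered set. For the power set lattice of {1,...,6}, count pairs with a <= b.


The order relation is {(a,b) : a <= b}, reflexive so it includes (a,a).
Examples: ({},{}), ({},{1,2}), ({},{1,2,3}), ({},{1,2,3,4}), ({},{1,2,3,4,5}), ...
Total ordered pairs: 729


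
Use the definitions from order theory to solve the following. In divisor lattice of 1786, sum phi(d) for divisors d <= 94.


Divisors of 1786 up to 94: [1, 2, 19, 38, 47, 94]
phi values: [1, 1, 18, 18, 46, 46]
Sum = 130


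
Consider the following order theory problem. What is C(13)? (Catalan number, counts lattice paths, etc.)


C(n) = C(2n, n) / (n+1).
C(26, 13) = 10400600
C(13) = 10400600 / 14 = 742900


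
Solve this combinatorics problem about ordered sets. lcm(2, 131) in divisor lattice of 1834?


Join=lcm.
gcd(2,131)=1
lcm=262


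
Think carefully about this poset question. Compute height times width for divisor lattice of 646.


Height = length of longest chain minus 1; width = size of largest antichain.
A maximum chain: 1 | 19 | 323 | 646  (height 3).
A maximum antichain: {2, 17, 19}  (width 3).
Product = 3 * 3 = 9


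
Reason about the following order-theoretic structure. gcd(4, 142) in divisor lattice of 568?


Meet=gcd.
gcd(4,142)=2


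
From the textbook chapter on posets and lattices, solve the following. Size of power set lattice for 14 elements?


Power set = 2^n.
2^14 = 16384


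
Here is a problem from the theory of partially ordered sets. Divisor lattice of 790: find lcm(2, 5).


In a divisor lattice, join = lcm (least common multiple).
gcd(2,5) = 1
lcm(2,5) = 2*5/gcd = 10/1 = 10


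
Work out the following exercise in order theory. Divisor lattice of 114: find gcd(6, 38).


In a divisor lattice, meet = gcd (greatest common divisor).
By Euclidean algorithm or factoring: gcd(6,38) = 2


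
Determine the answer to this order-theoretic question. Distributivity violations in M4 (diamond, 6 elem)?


Distributive law: a ^ (b v c) = (a ^ b) v (a ^ c).
Check all 6^3 = 216 ordered triples (a,b,c).
  e.g. a=a1, b=a2, c=a3: lhs=a1 != rhs=0
  e.g. a=a1, b=a2, c=a4: lhs=a1 != rhs=0
Total violating triples: 24


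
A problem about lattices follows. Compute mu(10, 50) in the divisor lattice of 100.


In a divisor lattice, mu(a,b) = mu(b/a) where mu is the classical Mobius function.
b/a = 50/10 = 5
Prime factorization of 5: primes [5]
5 is squarefree with 1 prime factor(s), so mu(5) = (-1)^1 = -1


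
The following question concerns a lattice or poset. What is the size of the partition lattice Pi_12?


B(n) = number of set partitions of an n-element set.
B(n) satisfies the recurrence: B(n+1) = sum_k C(n,k)*B(k).
B(12) = 4213597


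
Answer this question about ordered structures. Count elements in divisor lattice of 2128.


Divisors of 2128: [1, 2, 4, 7, 8, 14, 16, 19, 28, 38, 56, 76, 112, 133, 152, 266, 304, 532, 1064, 2128]
Count: 20


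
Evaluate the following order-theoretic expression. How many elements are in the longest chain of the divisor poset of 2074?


A chain is a totally ordered subset; we count the number of elements in a maximum chain.
Compute, for each element x, the size of the longest chain ending at x:
  1: 1
  2: 2
  17: 2
  61: 2
  34: 3
  122: 3
  ...
A maximum chain: 1 < 2 < 34 < 2074
Number of elements in the longest chain: 4


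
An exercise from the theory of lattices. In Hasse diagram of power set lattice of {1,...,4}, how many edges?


A cover relation a -< b holds when a < b with no c strictly between.
Cover relations:
  {} -< {1}
  {} -< {2}
  {} -< {3}
  {} -< {4}
  {1} -< {1,2}
  {1} -< {1,3}
  {1} -< {1,4}
  {2} -< {1,2}
  ...24 more
Total: 32


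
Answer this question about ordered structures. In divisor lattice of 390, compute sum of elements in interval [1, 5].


Interval [1,5] in divisors of 390: [1, 5]
Sum = 6


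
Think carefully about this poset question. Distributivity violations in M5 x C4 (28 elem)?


Distributive law: a ^ (b v c) = (a ^ b) v (a ^ c).
Check all 28^3 = 21952 ordered triples (a,b,c).
  e.g. a=(a1,0), b=(a2,0), c=(a3,0): lhs=(a1,0) != rhs=(0,0)
  e.g. a=(a1,0), b=(a2,0), c=(a3,1): lhs=(a1,0) != rhs=(0,0)
Total violating triples: 3840


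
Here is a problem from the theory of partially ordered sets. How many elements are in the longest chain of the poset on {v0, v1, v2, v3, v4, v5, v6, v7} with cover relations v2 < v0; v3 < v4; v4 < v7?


A chain is a totally ordered subset; we count the number of elements in a maximum chain.
Compute, for each element x, the size of the longest chain ending at x:
  v1: 1
  v2: 1
  v3: 1
  v5: 1
  v6: 1
  v0: 2
  ...
A maximum chain: v3 < v4 < v7
Number of elements in the longest chain: 3


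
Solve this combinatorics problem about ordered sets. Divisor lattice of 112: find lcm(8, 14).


In a divisor lattice, join = lcm (least common multiple).
gcd(8,14) = 2
lcm(8,14) = 8*14/gcd = 112/2 = 56


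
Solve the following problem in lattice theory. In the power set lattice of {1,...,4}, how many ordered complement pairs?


Complement pair (a,b): a meet b = bottom, a join b = top.
Here: A intersect B = {} and A union B = {1,...,4}.
Pairs found: ({},{1,2,3,4}), ({1},{2,3,4}), ({2},{1,3,4}), ({3},{1,2,4}), ... (12 more)
Total ordered pairs: 16


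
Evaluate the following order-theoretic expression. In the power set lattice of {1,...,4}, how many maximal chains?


A maximal chain goes from the minimum element to a maximal element via cover relations.
Counting all min-to-max paths in the cover graph.
Total maximal chains: 24


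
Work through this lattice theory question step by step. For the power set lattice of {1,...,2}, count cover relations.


A cover relation a -< b holds when a < b with no c strictly between.
Cover relations:
  {} -< {1}
  {} -< {2}
  {1} -< {1,2}
  {2} -< {1,2}
Total: 4


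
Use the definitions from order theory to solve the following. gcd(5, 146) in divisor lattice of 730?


Meet=gcd.
gcd(5,146)=1


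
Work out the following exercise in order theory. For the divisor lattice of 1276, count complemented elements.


An element a is complemented if some b has a meet b = bottom, a join b = top.
a is complemented iff gcd(a, n/a)=1, i.e. a is a unitary divisor of 1276.
Complemented elements: 1, 4, 11, 29, 44, 116, ... (2 more)
Count: 8


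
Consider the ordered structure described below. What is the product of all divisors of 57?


Divisors of 57: [1, 3, 19, 57]
Product = n^(d(n)/2) = 57^(4/2)
Product = 3249


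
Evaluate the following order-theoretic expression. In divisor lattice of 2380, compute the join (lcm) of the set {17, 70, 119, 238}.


In a divisor lattice, join = lcm (least common multiple).
Compute lcm iteratively: start with first element, then lcm(current, next).
Elements: [17, 70, 119, 238]
lcm(17,70) = 1190
lcm(1190,119) = 1190
lcm(1190,238) = 1190
Final lcm = 1190


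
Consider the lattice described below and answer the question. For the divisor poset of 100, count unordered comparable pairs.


A comparable pair {a,b} has a < b or b < a in the order.
Count unordered pairs where one element is strictly below the other.
Examples: {1,2}, {1,4}, {1,5}, {1,10}, ...
Total comparable pairs: 27


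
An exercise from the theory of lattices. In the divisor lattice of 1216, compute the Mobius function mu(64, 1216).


In a divisor lattice, mu(a,b) = mu(b/a) where mu is the classical Mobius function.
b/a = 1216/64 = 19
Prime factorization of 19: primes [19]
19 is squarefree with 1 prime factor(s), so mu(19) = (-1)^1 = -1


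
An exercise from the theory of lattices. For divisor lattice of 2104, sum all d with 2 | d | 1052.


Interval [2,1052] in divisors of 2104: [2, 4, 526, 1052]
Sum = 1584


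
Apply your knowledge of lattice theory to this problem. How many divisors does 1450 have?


Divisors of 1450: [1, 2, 5, 10, 25, 29, 50, 58, 145, 290, 725, 1450]
Count: 12


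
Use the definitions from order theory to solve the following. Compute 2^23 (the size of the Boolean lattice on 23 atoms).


Power set = 2^n.
2^23 = 8388608


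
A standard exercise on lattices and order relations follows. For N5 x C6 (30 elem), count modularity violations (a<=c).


Modular law: if a <= c then a v (b ^ c) = (a v b) ^ c.
Check all triples (a,b,c) with a <= c among 30 elements.
  e.g. a=(a,0), b=(c,0), c=(b,0): lhs=(a,0) != rhs=(b,0)
  e.g. a=(a,0), b=(c,1), c=(b,0): lhs=(a,0) != rhs=(b,0)
Total violating triples: 126


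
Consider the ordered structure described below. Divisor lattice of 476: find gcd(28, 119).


In a divisor lattice, meet = gcd (greatest common divisor).
By Euclidean algorithm or factoring: gcd(28,119) = 7


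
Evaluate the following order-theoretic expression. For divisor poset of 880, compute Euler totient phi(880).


phi(n) = n * prod_{p|n} (1 - 1/p).
Prime divisors of 880: [2, 5, 11]
phi(880) = 880 * (1 - 1/2) * (1 - 1/5) * (1 - 1/11)
phi(880) = 320


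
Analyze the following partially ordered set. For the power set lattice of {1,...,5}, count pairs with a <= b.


The order relation is {(a,b) : a <= b}, reflexive so it includes (a,a).
Examples: ({},{}), ({},{1,2}), ({},{1,2,3}), ({},{1,2,3,4}), ({},{1,2,3,4,5}), ...
Total ordered pairs: 243


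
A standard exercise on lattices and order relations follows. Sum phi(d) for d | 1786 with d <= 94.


Divisors of 1786 up to 94: [1, 2, 19, 38, 47, 94]
phi values: [1, 1, 18, 18, 46, 46]
Sum = 130


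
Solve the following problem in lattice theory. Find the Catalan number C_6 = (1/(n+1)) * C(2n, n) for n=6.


C(n) = C(2n, n) / (n+1).
C(12, 6) = 924
C(6) = 924 / 7 = 132


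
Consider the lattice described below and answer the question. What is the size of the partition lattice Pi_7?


B(n) = number of set partitions of an n-element set.
B(n) satisfies the recurrence: B(n+1) = sum_k C(n,k)*B(k).
B(7) = 877


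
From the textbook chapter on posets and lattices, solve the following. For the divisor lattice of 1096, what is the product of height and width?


Height = length of longest chain minus 1; width = size of largest antichain.
A maximum chain: 1 | 137 | 274 | 548 | 1096  (height 4).
A maximum antichain: {2, 137}  (width 2).
Product = 4 * 2 = 8


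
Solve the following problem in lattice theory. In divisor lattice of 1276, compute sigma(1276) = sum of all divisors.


sigma(n) = sum of divisors.
Divisors of 1276: [1, 2, 4, 11, 22, 29, 44, 58, 116, 319, 638, 1276]
Sum = 2520


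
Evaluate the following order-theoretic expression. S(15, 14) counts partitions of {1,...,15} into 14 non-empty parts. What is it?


S(n,k) = k*S(n-1,k) + S(n-1,k-1).
S(14,14) = 1, S(14,13) = 91
S(15,14) = 14*1 + 91 = 14 + 91
S(15,14) = 105


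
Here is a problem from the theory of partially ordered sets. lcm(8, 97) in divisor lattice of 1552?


Join=lcm.
gcd(8,97)=1
lcm=776


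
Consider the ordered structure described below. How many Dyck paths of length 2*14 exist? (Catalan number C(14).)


C(n) = C(2n, n) / (n+1).
C(28, 14) = 40116600
C(14) = 40116600 / 15 = 2674440


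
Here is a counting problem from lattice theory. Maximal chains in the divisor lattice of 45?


A maximal chain goes from the minimum element to a maximal element via cover relations.
Counting all min-to-max paths in the cover graph.
Total maximal chains: 3


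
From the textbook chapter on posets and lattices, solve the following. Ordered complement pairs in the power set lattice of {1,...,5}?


Complement pair (a,b): a meet b = bottom, a join b = top.
Here: A intersect B = {} and A union B = {1,...,5}.
Pairs found: ({},{1,2,3,4,5}), ({1},{2,3,4,5}), ({2},{1,3,4,5}), ({3},{1,2,4,5}), ... (28 more)
Total ordered pairs: 32


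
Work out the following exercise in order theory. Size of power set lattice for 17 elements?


Power set = 2^n.
2^17 = 131072


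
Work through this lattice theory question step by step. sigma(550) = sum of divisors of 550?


sigma(n) = sum of divisors.
Divisors of 550: [1, 2, 5, 10, 11, 22, 25, 50, 55, 110, 275, 550]
Sum = 1116
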